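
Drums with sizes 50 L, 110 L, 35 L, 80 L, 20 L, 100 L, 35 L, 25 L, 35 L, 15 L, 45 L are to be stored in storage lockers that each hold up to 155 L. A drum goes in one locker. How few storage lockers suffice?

4

Total = 110 + 100 + 80 + 50 + 45 + 35 + 35 + 35 + 25 + 20 + 15 = 550 L.
Lower bound: ⌈550/155⌉ = 4 storage lockers.
A packing using 4 storage lockers:
  locker 1: 110 + 45 = 155
  locker 2: 100 + 50 = 150
  locker 3: 80 + 35 + 35 = 150
  locker 4: 35 + 25 + 20 + 15 = 95
This matches the lower bound, so 4 is optimal.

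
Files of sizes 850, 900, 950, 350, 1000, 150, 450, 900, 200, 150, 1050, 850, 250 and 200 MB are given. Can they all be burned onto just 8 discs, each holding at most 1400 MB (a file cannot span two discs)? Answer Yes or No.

Yes

A valid assignment using 7 discs:
  disc 1: 1050 + 350 = 1400
  disc 2: 1000 + 250 + 150 = 1400
  disc 3: 950 + 450 = 1400
  disc 4: 900 + 200 + 200 = 1300
  disc 5: 900 + 150 = 1050
  disc 6: 850 = 850
  disc 7: 850 = 850
That uses only 7 ≤ 8, so 8 discs are enough.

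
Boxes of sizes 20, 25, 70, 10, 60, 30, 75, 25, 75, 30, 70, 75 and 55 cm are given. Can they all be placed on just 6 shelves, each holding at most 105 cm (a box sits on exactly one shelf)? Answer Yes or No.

Total = 620 cm; ⌈620/105⌉ = 6.
7 boxes each exceed half the capacity and cannot share a shelf, forcing at least 7 shelves.
At least 7 shelves are required, but only 6 are allowed.

No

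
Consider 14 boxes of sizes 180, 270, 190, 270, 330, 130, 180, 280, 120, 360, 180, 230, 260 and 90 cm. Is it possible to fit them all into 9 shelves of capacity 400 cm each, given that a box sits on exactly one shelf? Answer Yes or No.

Yes

A valid assignment using 9 shelves:
  shelf 1: 360 = 360
  shelf 2: 330 = 330
  shelf 3: 280 + 120 = 400
  shelf 4: 270 + 130 = 400
  shelf 5: 270 + 90 = 360
  shelf 6: 260 = 260
  shelf 7: 230 = 230
  shelf 8: 190 + 180 = 370
  shelf 9: 180 + 180 = 360
Every load is within 400 cm, so 9 shelves suffice.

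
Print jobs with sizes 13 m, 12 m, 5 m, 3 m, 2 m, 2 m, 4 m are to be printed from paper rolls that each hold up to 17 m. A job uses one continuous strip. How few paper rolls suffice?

Total = 13 + 12 + 5 + 4 + 3 + 2 + 2 = 41 m.
Lower bound: ⌈41/17⌉ = 3 paper rolls.
A packing using 3 paper rolls:
  roll 1: 13 + 4 = 17
  roll 2: 12 + 5 = 17
  roll 3: 3 + 2 + 2 = 7
This matches the lower bound, so 3 is optimal.

3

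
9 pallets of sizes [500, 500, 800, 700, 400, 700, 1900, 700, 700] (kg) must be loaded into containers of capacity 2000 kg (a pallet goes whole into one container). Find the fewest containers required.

4

Total = 1900 + 800 + 700 + 700 + 700 + 700 + 500 + 500 + 400 = 6900 kg.
Lower bound: ⌈6900/2000⌉ = 4 containers.
A packing using 4 containers:
  container 1: 1900 = 1900
  container 2: 800 + 700 + 500 = 2000
  container 3: 700 + 700 + 500 = 1900
  container 4: 700 + 400 = 1100
This matches the lower bound, so 4 is optimal.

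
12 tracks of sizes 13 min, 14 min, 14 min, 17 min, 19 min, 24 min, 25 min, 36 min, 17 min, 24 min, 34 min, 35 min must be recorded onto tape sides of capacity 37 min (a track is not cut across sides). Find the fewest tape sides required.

Total = 36 + 35 + 34 + 25 + 24 + 24 + 19 + 17 + 17 + 14 + 14 + 13 = 272 min.
Lower bound: ⌈272/37⌉ = 8 tape sides.
A packing using 9 tape sides:
  side 1: 36 = 36
  side 2: 35 = 35
  side 3: 34 = 34
  side 4: 25 = 25
  side 5: 24 + 13 = 37
  side 6: 24 = 24
  side 7: 19 + 17 = 36
  side 8: 17 + 14 = 31
  side 9: 14 = 14
No arrangement into 8 tape sides stays within capacity, so 9 is optimal.

9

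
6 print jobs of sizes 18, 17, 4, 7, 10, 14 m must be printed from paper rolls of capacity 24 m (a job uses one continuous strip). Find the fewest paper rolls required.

Total = 18 + 17 + 14 + 10 + 7 + 4 = 70 m.
Lower bound: ⌈70/24⌉ = 3 paper rolls.
A packing using 3 paper rolls:
  roll 1: 18 + 4 = 22
  roll 2: 17 + 7 = 24
  roll 3: 14 + 10 = 24
This matches the lower bound, so 3 is optimal.

3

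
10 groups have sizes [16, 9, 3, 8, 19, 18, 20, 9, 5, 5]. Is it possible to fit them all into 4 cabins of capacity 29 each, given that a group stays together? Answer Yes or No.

A valid assignment using 4 cabins:
  cabin 1: 20 + 9 = 29
  cabin 2: 19 + 9 = 28
  cabin 3: 18 + 8 + 3 = 29
  cabin 4: 16 + 5 + 5 = 26
Every load is within 29, so 4 cabins suffice.

Yes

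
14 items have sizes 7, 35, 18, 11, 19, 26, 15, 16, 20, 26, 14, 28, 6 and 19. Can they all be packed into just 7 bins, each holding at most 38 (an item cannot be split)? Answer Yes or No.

Total = 260; ⌈260/38⌉ = 7.
The bound of 7 does not rule out 7, but exhaustive search shows no assignment into 7 bins of capacity 38 exists — the minimum is 8.

No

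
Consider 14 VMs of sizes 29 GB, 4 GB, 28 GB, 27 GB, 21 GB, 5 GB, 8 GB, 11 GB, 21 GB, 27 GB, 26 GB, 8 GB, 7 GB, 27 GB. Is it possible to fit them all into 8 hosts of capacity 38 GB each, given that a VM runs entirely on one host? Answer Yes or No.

Yes

A valid assignment using 8 hosts:
  host 1: 29 + 8 = 37
  host 2: 28 + 8 = 36
  host 3: 27 + 11 = 38
  host 4: 27 + 7 + 4 = 38
  host 5: 27 + 5 = 32
  host 6: 26 = 26
  host 7: 21 = 21
  host 8: 21 = 21
Every load is within 38 GB, so 8 hosts suffice.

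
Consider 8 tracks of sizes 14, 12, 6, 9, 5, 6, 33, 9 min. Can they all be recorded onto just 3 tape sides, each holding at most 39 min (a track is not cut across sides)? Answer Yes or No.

Yes

A valid assignment using 3 tape sides:
  side 1: 33 + 6 = 39
  side 2: 14 + 12 + 9 = 35
  side 3: 9 + 6 + 5 = 20
Every load is within 39 min, so 3 tape sides suffice.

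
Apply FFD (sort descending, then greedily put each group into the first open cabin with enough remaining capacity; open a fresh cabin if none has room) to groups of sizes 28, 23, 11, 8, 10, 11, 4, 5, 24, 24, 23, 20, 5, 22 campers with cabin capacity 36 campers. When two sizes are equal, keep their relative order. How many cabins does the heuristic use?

Sorted descending: 28, 24, 24, 23, 23, 22, 20, 11, 11, 10, 8, 5, 5, 4.
  28 → cabin 1 (new)  [load 28/36]
  24 → cabin 2 (new)  [load 24/36]
  24 → cabin 3 (new)  [load 24/36]
  23 → cabin 4 (new)  [load 23/36]
  23 → cabin 5 (new)  [load 23/36]
  22 → cabin 6 (new)  [load 22/36]
  20 → cabin 7 (new)  [load 20/36]
  11 → cabin 2  [load 35/36]
  11 → cabin 3  [load 35/36]
  10 → cabin 4  [load 33/36]
  8 → cabin 1  [load 36/36]
  5 → cabin 5  [load 28/36]
  5 → cabin 5  [load 33/36]
  4 → cabin 6  [load 26/36]
7 cabins opened.

7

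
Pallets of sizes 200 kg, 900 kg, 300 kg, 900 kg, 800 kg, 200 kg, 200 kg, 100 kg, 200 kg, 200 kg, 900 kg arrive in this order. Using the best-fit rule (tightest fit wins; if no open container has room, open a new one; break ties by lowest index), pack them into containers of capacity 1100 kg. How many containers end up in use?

5

  200 → container 1 (new)  [load 200/1100]
  900 → container 1  [load 1100/1100]
  300 → container 2 (new)  [load 300/1100]
  900 → container 3 (new)  [load 900/1100]
  800 → container 2  [load 1100/1100]
  200 → container 3  [load 1100/1100]
  200 → container 4 (new)  [load 200/1100]
  100 → container 4  [load 300/1100]
  200 → container 4  [load 500/1100]
  200 → container 4  [load 700/1100]
  900 → container 5 (new)  [load 900/1100]
5 containers opened.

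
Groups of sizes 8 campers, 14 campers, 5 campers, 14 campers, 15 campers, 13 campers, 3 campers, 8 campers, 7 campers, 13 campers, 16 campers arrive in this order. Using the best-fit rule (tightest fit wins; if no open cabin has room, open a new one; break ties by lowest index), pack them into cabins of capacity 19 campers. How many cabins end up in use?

  8 → cabin 1 (new)  [load 8/19]
  14 → cabin 2 (new)  [load 14/19]
  5 → cabin 2  [load 19/19]
  14 → cabin 3 (new)  [load 14/19]
  15 → cabin 4 (new)  [load 15/19]
  13 → cabin 5 (new)  [load 13/19]
  3 → cabin 4  [load 18/19]
  8 → cabin 1  [load 16/19]
  7 → cabin 6 (new)  [load 7/19]
  13 → cabin 7 (new)  [load 13/19]
  16 → cabin 8 (new)  [load 16/19]
8 cabins opened.

8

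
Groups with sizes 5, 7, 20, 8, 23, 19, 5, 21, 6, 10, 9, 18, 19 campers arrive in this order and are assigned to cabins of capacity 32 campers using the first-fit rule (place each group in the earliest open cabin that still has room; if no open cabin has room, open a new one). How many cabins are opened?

6

  5 → cabin 1 (new)  [load 5/32]
  7 → cabin 1  [load 12/32]
  20 → cabin 1  [load 32/32]
  8 → cabin 2 (new)  [load 8/32]
  23 → cabin 2  [load 31/32]
  19 → cabin 3 (new)  [load 19/32]
  5 → cabin 3  [load 24/32]
  21 → cabin 4 (new)  [load 21/32]
  6 → cabin 3  [load 30/32]
  10 → cabin 4  [load 31/32]
  9 → cabin 5 (new)  [load 9/32]
  18 → cabin 5  [load 27/32]
  19 → cabin 6 (new)  [load 19/32]
6 cabins opened.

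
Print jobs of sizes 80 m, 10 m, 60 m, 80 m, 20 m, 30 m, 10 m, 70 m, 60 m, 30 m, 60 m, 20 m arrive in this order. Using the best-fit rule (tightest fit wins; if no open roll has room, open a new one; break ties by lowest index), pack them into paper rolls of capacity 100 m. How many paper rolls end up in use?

  80 → roll 1 (new)  [load 80/100]
  10 → roll 1  [load 90/100]
  60 → roll 2 (new)  [load 60/100]
  80 → roll 3 (new)  [load 80/100]
  20 → roll 3  [load 100/100]
  30 → roll 2  [load 90/100]
  10 → roll 1  [load 100/100]
  70 → roll 4 (new)  [load 70/100]
  60 → roll 5 (new)  [load 60/100]
  30 → roll 4  [load 100/100]
  60 → roll 6 (new)  [load 60/100]
  20 → roll 5  [load 80/100]
6 paper rolls opened.

6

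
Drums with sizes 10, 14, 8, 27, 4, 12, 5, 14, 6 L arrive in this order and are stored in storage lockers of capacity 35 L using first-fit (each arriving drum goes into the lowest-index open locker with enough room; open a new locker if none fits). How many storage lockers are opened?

4

  10 → locker 1 (new)  [load 10/35]
  14 → locker 1  [load 24/35]
  8 → locker 1  [load 32/35]
  27 → locker 2 (new)  [load 27/35]
  4 → locker 2  [load 31/35]
  12 → locker 3 (new)  [load 12/35]
  5 → locker 3  [load 17/35]
  14 → locker 3  [load 31/35]
  6 → locker 4 (new)  [load 6/35]
4 storage lockers opened.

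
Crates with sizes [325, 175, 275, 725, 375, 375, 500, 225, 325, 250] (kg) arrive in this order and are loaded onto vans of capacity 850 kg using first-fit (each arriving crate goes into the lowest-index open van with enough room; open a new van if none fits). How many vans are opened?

5

  325 → van 1 (new)  [load 325/850]
  175 → van 1  [load 500/850]
  275 → van 1  [load 775/850]
  725 → van 2 (new)  [load 725/850]
  375 → van 3 (new)  [load 375/850]
  375 → van 3  [load 750/850]
  500 → van 4 (new)  [load 500/850]
  225 → van 4  [load 725/850]
  325 → van 5 (new)  [load 325/850]
  250 → van 5  [load 575/850]
5 vans opened.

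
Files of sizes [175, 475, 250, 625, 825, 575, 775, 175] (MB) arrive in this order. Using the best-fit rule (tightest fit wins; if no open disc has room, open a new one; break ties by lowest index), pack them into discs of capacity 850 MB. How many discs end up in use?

  175 → disc 1 (new)  [load 175/850]
  475 → disc 1  [load 650/850]
  250 → disc 2 (new)  [load 250/850]
  625 → disc 3 (new)  [load 625/850]
  825 → disc 4 (new)  [load 825/850]
  575 → disc 2  [load 825/850]
  775 → disc 5 (new)  [load 775/850]
  175 → disc 1  [load 825/850]
5 discs opened.

5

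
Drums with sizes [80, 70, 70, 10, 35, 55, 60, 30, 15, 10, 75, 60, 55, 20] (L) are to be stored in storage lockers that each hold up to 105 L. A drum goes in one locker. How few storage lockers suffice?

Total = 80 + 75 + 70 + 70 + 60 + 60 + 55 + 55 + 35 + 30 + 20 + 15 + 10 + 10 = 645 L.
Lower bound: ⌈645/105⌉ = 7 storage lockers.
Also, 8 drums each exceed 105/2 L, and no two of those can share a locker, so at least 8 storage lockers are needed.
A packing using 8 storage lockers:
  locker 1: 80 + 20 = 100
  locker 2: 75 + 30 = 105
  locker 3: 70 + 35 = 105
  locker 4: 70 + 15 + 10 + 10 = 105
  locker 5: 60 = 60
  locker 6: 60 = 60
  locker 7: 55 = 55
  locker 8: 55 = 55
This matches the lower bound, so 8 is optimal.

8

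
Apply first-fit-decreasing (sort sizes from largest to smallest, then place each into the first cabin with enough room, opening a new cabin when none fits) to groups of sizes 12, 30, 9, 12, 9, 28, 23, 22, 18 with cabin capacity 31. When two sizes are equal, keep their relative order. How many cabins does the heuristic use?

6

Sorted descending: 30, 28, 23, 22, 18, 12, 12, 9, 9.
  30 → cabin 1 (new)  [load 30/31]
  28 → cabin 2 (new)  [load 28/31]
  23 → cabin 3 (new)  [load 23/31]
  22 → cabin 4 (new)  [load 22/31]
  18 → cabin 5 (new)  [load 18/31]
  12 → cabin 5  [load 30/31]
  12 → cabin 6 (new)  [load 12/31]
  9 → cabin 4  [load 31/31]
  9 → cabin 6  [load 21/31]
6 cabins opened.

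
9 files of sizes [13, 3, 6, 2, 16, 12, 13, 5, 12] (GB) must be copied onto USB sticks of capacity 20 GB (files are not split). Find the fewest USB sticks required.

5

Total = 16 + 13 + 13 + 12 + 12 + 6 + 5 + 3 + 2 = 82 GB.
Lower bound: ⌈82/20⌉ = 5 USB sticks.
A packing using 5 USB sticks:
  USB stick 1: 16 + 3 = 19
  USB stick 2: 13 + 6 = 19
  USB stick 3: 13 + 5 + 2 = 20
  USB stick 4: 12 = 12
  USB stick 5: 12 = 12
This matches the lower bound, so 5 is optimal.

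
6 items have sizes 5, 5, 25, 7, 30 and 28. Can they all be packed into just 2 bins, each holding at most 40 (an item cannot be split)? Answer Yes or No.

Total = 100; ⌈100/40⌉ = 3.
At least 3 bins are required, but only 2 are allowed.

No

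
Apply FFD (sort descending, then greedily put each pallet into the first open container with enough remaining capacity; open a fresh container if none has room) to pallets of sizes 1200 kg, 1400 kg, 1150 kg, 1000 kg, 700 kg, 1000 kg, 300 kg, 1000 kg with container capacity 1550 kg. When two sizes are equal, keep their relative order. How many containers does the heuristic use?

7

Sorted descending: 1400, 1200, 1150, 1000, 1000, 1000, 700, 300.
  1400 → container 1 (new)  [load 1400/1550]
  1200 → container 2 (new)  [load 1200/1550]
  1150 → container 3 (new)  [load 1150/1550]
  1000 → container 4 (new)  [load 1000/1550]
  1000 → container 5 (new)  [load 1000/1550]
  1000 → container 6 (new)  [load 1000/1550]
  700 → container 7 (new)  [load 700/1550]
  300 → container 2  [load 1500/1550]
7 containers opened.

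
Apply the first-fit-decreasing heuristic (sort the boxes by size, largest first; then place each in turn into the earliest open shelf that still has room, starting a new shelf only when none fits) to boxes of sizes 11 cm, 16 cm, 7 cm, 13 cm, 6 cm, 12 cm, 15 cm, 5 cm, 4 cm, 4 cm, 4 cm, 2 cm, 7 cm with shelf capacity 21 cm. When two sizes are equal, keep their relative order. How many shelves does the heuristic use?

6

Sorted descending: 16, 15, 13, 12, 11, 7, 7, 6, 5, 4, 4, 4, 2.
  16 → shelf 1 (new)  [load 16/21]
  15 → shelf 2 (new)  [load 15/21]
  13 → shelf 3 (new)  [load 13/21]
  12 → shelf 4 (new)  [load 12/21]
  11 → shelf 5 (new)  [load 11/21]
  7 → shelf 3  [load 20/21]
  7 → shelf 4  [load 19/21]
  6 → shelf 2  [load 21/21]
  5 → shelf 1  [load 21/21]
  4 → shelf 5  [load 15/21]
  4 → shelf 5  [load 19/21]
  4 → shelf 6 (new)  [load 4/21]
  2 → shelf 4  [load 21/21]
6 shelves opened.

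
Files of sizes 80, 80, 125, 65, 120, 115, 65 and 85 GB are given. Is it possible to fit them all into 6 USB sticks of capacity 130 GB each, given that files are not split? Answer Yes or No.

No

Total = 735 GB; ⌈735/130⌉ = 6.
The bound of 6 does not rule out 6, but exhaustive search shows no assignment into 6 USB sticks of capacity 130 GB exists — the minimum is 7.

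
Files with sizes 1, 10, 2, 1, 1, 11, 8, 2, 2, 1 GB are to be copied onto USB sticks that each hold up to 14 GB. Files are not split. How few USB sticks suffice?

3

Total = 11 + 10 + 8 + 2 + 2 + 2 + 1 + 1 + 1 + 1 = 39 GB.
Lower bound: ⌈39/14⌉ = 3 USB sticks.
A packing using 3 USB sticks:
  USB stick 1: 11 + 2 + 1 = 14
  USB stick 2: 10 + 2 + 2 = 14
  USB stick 3: 8 + 1 + 1 + 1 = 11
This matches the lower bound, so 3 is optimal.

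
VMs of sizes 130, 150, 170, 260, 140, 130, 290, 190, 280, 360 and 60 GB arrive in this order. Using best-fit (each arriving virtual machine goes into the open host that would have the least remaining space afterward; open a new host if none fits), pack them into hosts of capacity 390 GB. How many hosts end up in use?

7

  130 → host 1 (new)  [load 130/390]
  150 → host 1  [load 280/390]
  170 → host 2 (new)  [load 170/390]
  260 → host 3 (new)  [load 260/390]
  140 → host 2  [load 310/390]
  130 → host 3  [load 390/390]
  290 → host 4 (new)  [load 290/390]
  190 → host 5 (new)  [load 190/390]
  280 → host 6 (new)  [load 280/390]
  360 → host 7 (new)  [load 360/390]
  60 → host 2  [load 370/390]
7 hosts opened.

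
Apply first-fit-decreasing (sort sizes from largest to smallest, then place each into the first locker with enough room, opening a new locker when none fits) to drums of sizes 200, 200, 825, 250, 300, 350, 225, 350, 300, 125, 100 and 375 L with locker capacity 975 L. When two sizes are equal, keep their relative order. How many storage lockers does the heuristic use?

Sorted descending: 825, 375, 350, 350, 300, 300, 250, 225, 200, 200, 125, 100.
  825 → locker 1 (new)  [load 825/975]
  375 → locker 2 (new)  [load 375/975]
  350 → locker 2  [load 725/975]
  350 → locker 3 (new)  [load 350/975]
  300 → locker 3  [load 650/975]
  300 → locker 3  [load 950/975]
  250 → locker 2  [load 975/975]
  225 → locker 4 (new)  [load 225/975]
  200 → locker 4  [load 425/975]
  200 → locker 4  [load 625/975]
  125 → locker 1  [load 950/975]
  100 → locker 4  [load 725/975]
4 storage lockers opened.

4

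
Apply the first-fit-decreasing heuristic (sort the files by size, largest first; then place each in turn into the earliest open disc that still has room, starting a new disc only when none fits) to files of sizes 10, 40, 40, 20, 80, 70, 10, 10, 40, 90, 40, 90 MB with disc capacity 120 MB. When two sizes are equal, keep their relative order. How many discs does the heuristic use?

Sorted descending: 90, 90, 80, 70, 40, 40, 40, 40, 20, 10, 10, 10.
  90 → disc 1 (new)  [load 90/120]
  90 → disc 2 (new)  [load 90/120]
  80 → disc 3 (new)  [load 80/120]
  70 → disc 4 (new)  [load 70/120]
  40 → disc 3  [load 120/120]
  40 → disc 4  [load 110/120]
  40 → disc 5 (new)  [load 40/120]
  40 → disc 5  [load 80/120]
  20 → disc 1  [load 110/120]
  10 → disc 1  [load 120/120]
  10 → disc 2  [load 100/120]
  10 → disc 2  [load 110/120]
5 discs opened.

5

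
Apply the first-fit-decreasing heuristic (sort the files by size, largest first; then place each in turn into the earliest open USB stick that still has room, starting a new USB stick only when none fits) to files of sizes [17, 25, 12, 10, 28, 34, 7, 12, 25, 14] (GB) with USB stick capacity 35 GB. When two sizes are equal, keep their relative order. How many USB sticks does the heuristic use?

Sorted descending: 34, 28, 25, 25, 17, 14, 12, 12, 10, 7.
  34 → USB stick 1 (new)  [load 34/35]
  28 → USB stick 2 (new)  [load 28/35]
  25 → USB stick 3 (new)  [load 25/35]
  25 → USB stick 4 (new)  [load 25/35]
  17 → USB stick 5 (new)  [load 17/35]
  14 → USB stick 5  [load 31/35]
  12 → USB stick 6 (new)  [load 12/35]
  12 → USB stick 6  [load 24/35]
  10 → USB stick 3  [load 35/35]
  7 → USB stick 2  [load 35/35]
6 USB sticks opened.

6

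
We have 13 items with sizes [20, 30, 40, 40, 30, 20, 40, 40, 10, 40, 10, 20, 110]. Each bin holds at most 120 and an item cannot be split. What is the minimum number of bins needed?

4

Total = 110 + 40 + 40 + 40 + 40 + 40 + 30 + 30 + 20 + 20 + 20 + 10 + 10 = 450.
Lower bound: ⌈450/120⌉ = 4 bins.
A packing using 4 bins:
  bin 1: 110 + 10 = 120
  bin 2: 40 + 40 + 40 = 120
  bin 3: 40 + 40 + 30 + 10 = 120
  bin 4: 30 + 20 + 20 + 20 = 90
This matches the lower bound, so 4 is optimal.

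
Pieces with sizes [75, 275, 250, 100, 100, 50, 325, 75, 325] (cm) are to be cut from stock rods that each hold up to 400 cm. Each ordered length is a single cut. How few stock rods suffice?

4

Total = 325 + 325 + 275 + 250 + 100 + 100 + 75 + 75 + 50 = 1575 cm.
Lower bound: ⌈1575/400⌉ = 4 stock rods.
A packing using 4 stock rods:
  stock rod 1: 325 + 75 = 400
  stock rod 2: 325 + 75 = 400
  stock rod 3: 275 + 100 = 375
  stock rod 4: 250 + 100 + 50 = 400
This matches the lower bound, so 4 is optimal.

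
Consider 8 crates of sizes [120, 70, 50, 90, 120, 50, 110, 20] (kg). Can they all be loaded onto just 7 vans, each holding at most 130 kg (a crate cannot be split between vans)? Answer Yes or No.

Yes

A valid assignment using 6 vans:
  van 1: 120 = 120
  van 2: 120 = 120
  van 3: 110 + 20 = 130
  van 4: 90 = 90
  van 5: 70 + 50 = 120
  van 6: 50 = 50
That uses only 6 ≤ 7, so 7 vans are enough.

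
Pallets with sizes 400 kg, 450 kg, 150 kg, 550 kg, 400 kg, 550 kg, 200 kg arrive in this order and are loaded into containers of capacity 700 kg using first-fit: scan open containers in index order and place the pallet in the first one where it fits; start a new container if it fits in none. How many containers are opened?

  400 → container 1 (new)  [load 400/700]
  450 → container 2 (new)  [load 450/700]
  150 → container 1  [load 550/700]
  550 → container 3 (new)  [load 550/700]
  400 → container 4 (new)  [load 400/700]
  550 → container 5 (new)  [load 550/700]
  200 → container 2  [load 650/700]
5 containers opened.

5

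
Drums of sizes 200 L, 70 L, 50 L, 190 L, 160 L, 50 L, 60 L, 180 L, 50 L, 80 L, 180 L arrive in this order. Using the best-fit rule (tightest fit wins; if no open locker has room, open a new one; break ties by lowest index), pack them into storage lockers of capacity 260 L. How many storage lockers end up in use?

  200 → locker 1 (new)  [load 200/260]
  70 → locker 2 (new)  [load 70/260]
  50 → locker 1  [load 250/260]
  190 → locker 2  [load 260/260]
  160 → locker 3 (new)  [load 160/260]
  50 → locker 3  [load 210/260]
  60 → locker 4 (new)  [load 60/260]
  180 → locker 4  [load 240/260]
  50 → locker 3  [load 260/260]
  80 → locker 5 (new)  [load 80/260]
  180 → locker 5  [load 260/260]
5 storage lockers opened.

5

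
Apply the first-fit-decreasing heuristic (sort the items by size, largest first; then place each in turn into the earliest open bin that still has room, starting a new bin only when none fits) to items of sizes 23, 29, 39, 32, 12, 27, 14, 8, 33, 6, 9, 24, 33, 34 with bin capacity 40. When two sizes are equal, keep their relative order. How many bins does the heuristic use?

Sorted descending: 39, 34, 33, 33, 32, 29, 27, 24, 23, 14, 12, 9, 8, 6.
  39 → bin 1 (new)  [load 39/40]
  34 → bin 2 (new)  [load 34/40]
  33 → bin 3 (new)  [load 33/40]
  33 → bin 4 (new)  [load 33/40]
  32 → bin 5 (new)  [load 32/40]
  29 → bin 6 (new)  [load 29/40]
  27 → bin 7 (new)  [load 27/40]
  24 → bin 8 (new)  [load 24/40]
  23 → bin 9 (new)  [load 23/40]
  14 → bin 8  [load 38/40]
  12 → bin 7  [load 39/40]
  9 → bin 6  [load 38/40]
  8 → bin 5  [load 40/40]
  6 → bin 2  [load 40/40]
9 bins opened.

9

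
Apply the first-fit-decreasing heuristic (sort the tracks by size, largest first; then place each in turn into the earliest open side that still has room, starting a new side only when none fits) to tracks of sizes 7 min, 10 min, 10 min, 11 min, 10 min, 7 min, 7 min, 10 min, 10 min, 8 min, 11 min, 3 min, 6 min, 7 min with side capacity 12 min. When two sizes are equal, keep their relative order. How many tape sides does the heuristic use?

Sorted descending: 11, 11, 10, 10, 10, 10, 10, 8, 7, 7, 7, 7, 6, 3.
  11 → side 1 (new)  [load 11/12]
  11 → side 2 (new)  [load 11/12]
  10 → side 3 (new)  [load 10/12]
  10 → side 4 (new)  [load 10/12]
  10 → side 5 (new)  [load 10/12]
  10 → side 6 (new)  [load 10/12]
  10 → side 7 (new)  [load 10/12]
  8 → side 8 (new)  [load 8/12]
  7 → side 9 (new)  [load 7/12]
  7 → side 10 (new)  [load 7/12]
  7 → side 11 (new)  [load 7/12]
  7 → side 12 (new)  [load 7/12]
  6 → side 13 (new)  [load 6/12]
  3 → side 8  [load 11/12]
13 tape sides opened.

13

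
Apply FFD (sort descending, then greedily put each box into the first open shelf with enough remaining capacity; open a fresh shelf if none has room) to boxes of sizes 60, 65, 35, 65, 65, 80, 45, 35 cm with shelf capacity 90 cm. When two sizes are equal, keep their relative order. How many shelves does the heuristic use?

7

Sorted descending: 80, 65, 65, 65, 60, 45, 35, 35.
  80 → shelf 1 (new)  [load 80/90]
  65 → shelf 2 (new)  [load 65/90]
  65 → shelf 3 (new)  [load 65/90]
  65 → shelf 4 (new)  [load 65/90]
  60 → shelf 5 (new)  [load 60/90]
  45 → shelf 6 (new)  [load 45/90]
  35 → shelf 6  [load 80/90]
  35 → shelf 7 (new)  [load 35/90]
7 shelves opened.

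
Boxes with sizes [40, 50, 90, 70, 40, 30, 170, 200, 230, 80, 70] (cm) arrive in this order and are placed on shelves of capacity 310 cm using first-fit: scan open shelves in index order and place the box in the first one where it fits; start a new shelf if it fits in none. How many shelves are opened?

4

  40 → shelf 1 (new)  [load 40/310]
  50 → shelf 1  [load 90/310]
  90 → shelf 1  [load 180/310]
  70 → shelf 1  [load 250/310]
  40 → shelf 1  [load 290/310]
  30 → shelf 2 (new)  [load 30/310]
  170 → shelf 2  [load 200/310]
  200 → shelf 3 (new)  [load 200/310]
  230 → shelf 4 (new)  [load 230/310]
  80 → shelf 2  [load 280/310]
  70 → shelf 3  [load 270/310]
4 shelves opened.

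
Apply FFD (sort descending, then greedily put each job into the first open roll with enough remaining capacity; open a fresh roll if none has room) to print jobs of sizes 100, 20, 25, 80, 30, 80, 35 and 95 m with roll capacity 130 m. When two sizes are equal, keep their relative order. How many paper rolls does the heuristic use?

Sorted descending: 100, 95, 80, 80, 35, 30, 25, 20.
  100 → roll 1 (new)  [load 100/130]
  95 → roll 2 (new)  [load 95/130]
  80 → roll 3 (new)  [load 80/130]
  80 → roll 4 (new)  [load 80/130]
  35 → roll 2  [load 130/130]
  30 → roll 1  [load 130/130]
  25 → roll 3  [load 105/130]
  20 → roll 3  [load 125/130]
4 paper rolls opened.

4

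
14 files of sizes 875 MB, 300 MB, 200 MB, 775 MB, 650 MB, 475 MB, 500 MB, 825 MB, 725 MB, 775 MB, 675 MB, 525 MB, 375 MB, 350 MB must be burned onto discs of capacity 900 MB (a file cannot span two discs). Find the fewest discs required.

Total = 875 + 825 + 775 + 775 + 725 + 675 + 650 + 525 + 500 + 475 + 375 + 350 + 300 + 200 = 8025 MB.
Lower bound: ⌈8025/900⌉ = 9 discs.
Also, 10 files each exceed 450 MB, and no two of those can share a disc, so at least 10 discs are needed.
A packing using 10 discs:
  disc 1: 875 = 875
  disc 2: 825 = 825
  disc 3: 775 = 775
  disc 4: 775 = 775
  disc 5: 725 = 725
  disc 6: 675 + 200 = 875
  disc 7: 650 = 650
  disc 8: 525 + 375 = 900
  disc 9: 500 + 350 = 850
  disc 10: 475 + 300 = 775
This matches the lower bound, so 10 is optimal.

10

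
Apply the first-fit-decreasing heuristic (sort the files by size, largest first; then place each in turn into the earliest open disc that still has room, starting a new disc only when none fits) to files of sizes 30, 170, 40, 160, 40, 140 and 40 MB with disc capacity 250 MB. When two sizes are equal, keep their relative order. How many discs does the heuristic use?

Sorted descending: 170, 160, 140, 40, 40, 40, 30.
  170 → disc 1 (new)  [load 170/250]
  160 → disc 2 (new)  [load 160/250]
  140 → disc 3 (new)  [load 140/250]
  40 → disc 1  [load 210/250]
  40 → disc 1  [load 250/250]
  40 → disc 2  [load 200/250]
  30 → disc 2  [load 230/250]
3 discs opened.

3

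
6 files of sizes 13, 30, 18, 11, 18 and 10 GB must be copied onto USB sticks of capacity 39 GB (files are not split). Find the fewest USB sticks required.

Total = 30 + 18 + 18 + 13 + 11 + 10 = 100 GB.
Lower bound: ⌈100/39⌉ = 3 USB sticks.
A packing using 3 USB sticks:
  USB stick 1: 30 = 30
  USB stick 2: 18 + 18 = 36
  USB stick 3: 13 + 11 + 10 = 34
This matches the lower bound, so 3 is optimal.

3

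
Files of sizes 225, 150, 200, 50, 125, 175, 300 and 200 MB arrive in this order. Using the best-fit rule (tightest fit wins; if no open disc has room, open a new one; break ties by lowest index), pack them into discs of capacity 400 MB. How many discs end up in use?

4

  225 → disc 1 (new)  [load 225/400]
  150 → disc 1  [load 375/400]
  200 → disc 2 (new)  [load 200/400]
  50 → disc 2  [load 250/400]
  125 → disc 2  [load 375/400]
  175 → disc 3 (new)  [load 175/400]
  300 → disc 4 (new)  [load 300/400]
  200 → disc 3  [load 375/400]
4 discs opened.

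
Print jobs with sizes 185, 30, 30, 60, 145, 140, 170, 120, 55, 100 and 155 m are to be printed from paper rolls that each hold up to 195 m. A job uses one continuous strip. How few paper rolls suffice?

7

Total = 185 + 170 + 155 + 145 + 140 + 120 + 100 + 60 + 55 + 30 + 30 = 1190 m.
Lower bound: ⌈1190/195⌉ = 7 paper rolls.
A packing using 7 paper rolls:
  roll 1: 185 = 185
  roll 2: 170 = 170
  roll 3: 155 + 30 = 185
  roll 4: 145 + 30 = 175
  roll 5: 140 + 55 = 195
  roll 6: 120 + 60 = 180
  roll 7: 100 = 100
This matches the lower bound, so 7 is optimal.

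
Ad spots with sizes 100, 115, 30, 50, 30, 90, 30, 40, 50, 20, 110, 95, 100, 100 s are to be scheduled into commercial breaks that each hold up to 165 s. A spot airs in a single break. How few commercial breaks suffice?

Total = 115 + 110 + 100 + 100 + 100 + 95 + 90 + 50 + 50 + 40 + 30 + 30 + 30 + 20 = 960 s.
Lower bound: ⌈960/165⌉ = 6 commercial breaks.
Also, 7 ad spots each exceed 165/2 s, and no two of those can share a break, so at least 7 commercial breaks are needed.
A packing using 7 commercial breaks:
  break 1: 115 + 50 = 165
  break 2: 110 + 50 = 160
  break 3: 100 + 40 + 20 = 160
  break 4: 100 + 30 + 30 = 160
  break 5: 100 + 30 = 130
  break 6: 95 = 95
  break 7: 90 = 90
This matches the lower bound, so 7 is optimal.

7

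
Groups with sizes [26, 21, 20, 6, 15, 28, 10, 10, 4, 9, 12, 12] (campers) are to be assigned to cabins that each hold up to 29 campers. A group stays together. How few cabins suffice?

7

Total = 28 + 26 + 21 + 20 + 15 + 12 + 12 + 10 + 10 + 9 + 6 + 4 = 173 campers.
Lower bound: ⌈173/29⌉ = 6 cabins.
A packing using 7 cabins:
  cabin 1: 28 = 28
  cabin 2: 26 = 26
  cabin 3: 21 + 6 = 27
  cabin 4: 20 + 9 = 29
  cabin 5: 15 + 12 = 27
  cabin 6: 12 + 10 + 4 = 26
  cabin 7: 10 = 10
No arrangement into 6 cabins stays within capacity, so 7 is optimal.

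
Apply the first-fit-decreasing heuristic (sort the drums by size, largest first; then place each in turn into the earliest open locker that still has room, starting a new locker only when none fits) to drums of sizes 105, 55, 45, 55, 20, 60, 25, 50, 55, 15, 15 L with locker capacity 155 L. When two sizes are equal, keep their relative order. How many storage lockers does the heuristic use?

4

Sorted descending: 105, 60, 55, 55, 55, 50, 45, 25, 20, 15, 15.
  105 → locker 1 (new)  [load 105/155]
  60 → locker 2 (new)  [load 60/155]
  55 → locker 2  [load 115/155]
  55 → locker 3 (new)  [load 55/155]
  55 → locker 3  [load 110/155]
  50 → locker 1  [load 155/155]
  45 → locker 3  [load 155/155]
  25 → locker 2  [load 140/155]
  20 → locker 4 (new)  [load 20/155]
  15 → locker 2  [load 155/155]
  15 → locker 4  [load 35/155]
4 storage lockers opened.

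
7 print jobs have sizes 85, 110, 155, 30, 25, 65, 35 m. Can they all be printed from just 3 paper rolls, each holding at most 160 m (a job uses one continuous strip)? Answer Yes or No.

Total = 505 m; ⌈505/160⌉ = 4.
At least 4 paper rolls are required, but only 3 are allowed.

No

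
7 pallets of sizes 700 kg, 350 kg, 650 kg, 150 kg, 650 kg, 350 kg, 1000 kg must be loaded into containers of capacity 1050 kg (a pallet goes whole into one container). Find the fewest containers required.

Total = 1000 + 700 + 650 + 650 + 350 + 350 + 150 = 3850 kg.
Lower bound: ⌈3850/1050⌉ = 4 containers.
A packing using 4 containers:
  container 1: 1000 = 1000
  container 2: 700 + 350 = 1050
  container 3: 650 + 350 = 1000
  container 4: 650 + 150 = 800
This matches the lower bound, so 4 is optimal.

4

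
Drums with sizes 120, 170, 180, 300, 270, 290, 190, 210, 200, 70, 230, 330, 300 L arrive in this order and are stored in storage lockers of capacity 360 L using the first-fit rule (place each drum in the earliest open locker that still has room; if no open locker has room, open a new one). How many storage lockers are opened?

  120 → locker 1 (new)  [load 120/360]
  170 → locker 1  [load 290/360]
  180 → locker 2 (new)  [load 180/360]
  300 → locker 3 (new)  [load 300/360]
  270 → locker 4 (new)  [load 270/360]
  290 → locker 5 (new)  [load 290/360]
  190 → locker 6 (new)  [load 190/360]
  210 → locker 7 (new)  [load 210/360]
  200 → locker 8 (new)  [load 200/360]
  70 → locker 1  [load 360/360]
  230 → locker 9 (new)  [load 230/360]
  330 → locker 10 (new)  [load 330/360]
  300 → locker 11 (new)  [load 300/360]
11 storage lockers opened.

11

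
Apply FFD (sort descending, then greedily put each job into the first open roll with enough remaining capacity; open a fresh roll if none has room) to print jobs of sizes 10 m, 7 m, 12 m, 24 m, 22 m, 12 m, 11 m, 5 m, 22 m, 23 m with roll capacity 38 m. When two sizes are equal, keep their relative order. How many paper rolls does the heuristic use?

5

Sorted descending: 24, 23, 22, 22, 12, 12, 11, 10, 7, 5.
  24 → roll 1 (new)  [load 24/38]
  23 → roll 2 (new)  [load 23/38]
  22 → roll 3 (new)  [load 22/38]
  22 → roll 4 (new)  [load 22/38]
  12 → roll 1  [load 36/38]
  12 → roll 2  [load 35/38]
  11 → roll 3  [load 33/38]
  10 → roll 4  [load 32/38]
  7 → roll 5 (new)  [load 7/38]
  5 → roll 3  [load 38/38]
5 paper rolls opened.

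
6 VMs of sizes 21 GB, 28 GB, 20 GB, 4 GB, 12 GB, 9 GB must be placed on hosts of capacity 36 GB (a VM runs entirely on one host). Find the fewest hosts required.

3

Total = 28 + 21 + 20 + 12 + 9 + 4 = 94 GB.
Lower bound: ⌈94/36⌉ = 3 hosts.
A packing using 3 hosts:
  host 1: 28 + 4 = 32
  host 2: 21 + 12 = 33
  host 3: 20 + 9 = 29
This matches the lower bound, so 3 is optimal.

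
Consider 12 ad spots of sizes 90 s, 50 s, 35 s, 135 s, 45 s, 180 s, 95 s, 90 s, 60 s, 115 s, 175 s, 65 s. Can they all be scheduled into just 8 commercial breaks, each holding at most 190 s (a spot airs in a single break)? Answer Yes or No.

A valid assignment using 7 commercial breaks:
  break 1: 180 = 180
  break 2: 175 = 175
  break 3: 135 + 50 = 185
  break 4: 115 + 65 = 180
  break 5: 95 + 90 = 185
  break 6: 90 + 60 + 35 = 185
  break 7: 45 = 45
That uses only 7 ≤ 8, so 8 commercial breaks are enough.

Yes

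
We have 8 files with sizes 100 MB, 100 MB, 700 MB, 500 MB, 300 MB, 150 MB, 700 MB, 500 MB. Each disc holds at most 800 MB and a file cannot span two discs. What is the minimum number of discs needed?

4

Total = 700 + 700 + 500 + 500 + 300 + 150 + 100 + 100 = 3050 MB.
Lower bound: ⌈3050/800⌉ = 4 discs.
A packing using 4 discs:
  disc 1: 700 + 100 = 800
  disc 2: 700 + 100 = 800
  disc 3: 500 + 300 = 800
  disc 4: 500 + 150 = 650
This matches the lower bound, so 4 is optimal.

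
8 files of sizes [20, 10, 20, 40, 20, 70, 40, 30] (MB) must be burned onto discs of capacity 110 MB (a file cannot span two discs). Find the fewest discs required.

Total = 70 + 40 + 40 + 30 + 20 + 20 + 20 + 10 = 250 MB.
Lower bound: ⌈250/110⌉ = 3 discs.
A packing using 3 discs:
  disc 1: 70 + 40 = 110
  disc 2: 40 + 30 + 20 + 20 = 110
  disc 3: 20 + 10 = 30
This matches the lower bound, so 3 is optimal.

3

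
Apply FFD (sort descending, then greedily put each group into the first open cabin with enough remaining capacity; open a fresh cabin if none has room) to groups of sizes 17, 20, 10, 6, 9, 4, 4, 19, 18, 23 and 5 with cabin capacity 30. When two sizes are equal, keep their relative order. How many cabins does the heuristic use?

5

Sorted descending: 23, 20, 19, 18, 17, 10, 9, 6, 5, 4, 4.
  23 → cabin 1 (new)  [load 23/30]
  20 → cabin 2 (new)  [load 20/30]
  19 → cabin 3 (new)  [load 19/30]
  18 → cabin 4 (new)  [load 18/30]
  17 → cabin 5 (new)  [load 17/30]
  10 → cabin 2  [load 30/30]
  9 → cabin 3  [load 28/30]
  6 → cabin 1  [load 29/30]
  5 → cabin 4  [load 23/30]
  4 → cabin 4  [load 27/30]
  4 → cabin 5  [load 21/30]
5 cabins opened.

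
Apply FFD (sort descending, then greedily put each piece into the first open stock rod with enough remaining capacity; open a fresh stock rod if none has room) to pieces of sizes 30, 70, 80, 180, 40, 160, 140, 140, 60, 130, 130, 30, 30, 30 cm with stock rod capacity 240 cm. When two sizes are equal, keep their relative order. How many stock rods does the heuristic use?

Sorted descending: 180, 160, 140, 140, 130, 130, 80, 70, 60, 40, 30, 30, 30, 30.
  180 → stock rod 1 (new)  [load 180/240]
  160 → stock rod 2 (new)  [load 160/240]
  140 → stock rod 3 (new)  [load 140/240]
  140 → stock rod 4 (new)  [load 140/240]
  130 → stock rod 5 (new)  [load 130/240]
  130 → stock rod 6 (new)  [load 130/240]
  80 → stock rod 2  [load 240/240]
  70 → stock rod 3  [load 210/240]
  60 → stock rod 1  [load 240/240]
  40 → stock rod 4  [load 180/240]
  30 → stock rod 3  [load 240/240]
  30 → stock rod 4  [load 210/240]
  30 → stock rod 4  [load 240/240]
  30 → stock rod 5  [load 160/240]
6 stock rods opened.

6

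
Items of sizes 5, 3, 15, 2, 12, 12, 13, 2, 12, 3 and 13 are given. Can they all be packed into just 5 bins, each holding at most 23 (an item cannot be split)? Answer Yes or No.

No

Total = 92; ⌈92/23⌉ = 4.
6 items each exceed half the capacity and cannot share a bin, forcing at least 6 bins.
At least 6 bins are required, but only 5 are allowed.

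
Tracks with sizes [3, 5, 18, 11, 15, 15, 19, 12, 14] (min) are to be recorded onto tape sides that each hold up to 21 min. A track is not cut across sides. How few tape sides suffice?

7

Total = 19 + 18 + 15 + 15 + 14 + 12 + 11 + 5 + 3 = 112 min.
Lower bound: ⌈112/21⌉ = 6 tape sides.
Also, 7 tracks each exceed 21/2 min, and no two of those can share a side, so at least 7 tape sides are needed.
A packing using 7 tape sides:
  side 1: 19 = 19
  side 2: 18 + 3 = 21
  side 3: 15 + 5 = 20
  side 4: 15 = 15
  side 5: 14 = 14
  side 6: 12 = 12
  side 7: 11 = 11
This matches the lower bound, so 7 is optimal.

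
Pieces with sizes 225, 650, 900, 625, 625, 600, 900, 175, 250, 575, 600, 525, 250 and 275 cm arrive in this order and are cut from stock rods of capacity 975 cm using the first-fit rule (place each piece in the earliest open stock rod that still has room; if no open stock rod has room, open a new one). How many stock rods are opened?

  225 → stock rod 1 (new)  [load 225/975]
  650 → stock rod 1  [load 875/975]
  900 → stock rod 2 (new)  [load 900/975]
  625 → stock rod 3 (new)  [load 625/975]
  625 → stock rod 4 (new)  [load 625/975]
  600 → stock rod 5 (new)  [load 600/975]
  900 → stock rod 6 (new)  [load 900/975]
  175 → stock rod 3  [load 800/975]
  250 → stock rod 4  [load 875/975]
  575 → stock rod 7 (new)  [load 575/975]
  600 → stock rod 8 (new)  [load 600/975]
  525 → stock rod 9 (new)  [load 525/975]
  250 → stock rod 5  [load 850/975]
  275 → stock rod 7  [load 850/975]
9 stock rods opened.

9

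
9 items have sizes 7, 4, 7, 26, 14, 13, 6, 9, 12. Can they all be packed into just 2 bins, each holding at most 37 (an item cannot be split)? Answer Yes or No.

No

Total = 98; ⌈98/37⌉ = 3.
At least 3 bins are required, but only 2 are allowed.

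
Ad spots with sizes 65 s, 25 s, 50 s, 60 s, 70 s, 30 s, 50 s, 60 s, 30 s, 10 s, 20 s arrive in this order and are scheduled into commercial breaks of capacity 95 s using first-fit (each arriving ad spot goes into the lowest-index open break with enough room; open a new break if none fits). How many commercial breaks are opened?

6

  65 → break 1 (new)  [load 65/95]
  25 → break 1  [load 90/95]
  50 → break 2 (new)  [load 50/95]
  60 → break 3 (new)  [load 60/95]
  70 → break 4 (new)  [load 70/95]
  30 → break 2  [load 80/95]
  50 → break 5 (new)  [load 50/95]
  60 → break 6 (new)  [load 60/95]
  30 → break 3  [load 90/95]
  10 → break 2  [load 90/95]
  20 → break 4  [load 90/95]
6 commercial breaks opened.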